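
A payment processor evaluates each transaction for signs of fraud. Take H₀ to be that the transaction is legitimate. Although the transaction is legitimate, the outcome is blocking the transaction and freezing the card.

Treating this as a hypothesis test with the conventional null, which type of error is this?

'Blocking the transaction and freezing the card' corresponds to rejecting H₀.
H₀ was rejected but H₀ is true — a Type I error (false positive).

Type I error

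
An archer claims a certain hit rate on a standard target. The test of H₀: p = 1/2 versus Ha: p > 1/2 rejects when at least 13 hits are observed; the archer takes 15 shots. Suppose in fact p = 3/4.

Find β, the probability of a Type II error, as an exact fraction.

A Type II error is failing to reject when Ha holds: with p = 3/4, β = P(Y ≤ 12).
Equivalently, β = 1 − P(Y ≥ 13) = 820244467/1073741824.

820244467/1073741824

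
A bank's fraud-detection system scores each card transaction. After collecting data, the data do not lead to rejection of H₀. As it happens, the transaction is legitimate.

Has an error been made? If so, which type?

No error (correct decision).

The conventional null hypothesis here is that the transaction is legitimate.
The test retained a true H₀ — the decision matches the true state.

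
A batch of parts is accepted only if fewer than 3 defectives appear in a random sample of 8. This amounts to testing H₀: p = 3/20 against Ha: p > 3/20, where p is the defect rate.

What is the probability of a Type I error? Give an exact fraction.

The significance level is the probability, assuming p = 3/20, of seeing 3 or more defectives in 8 draws.
α = 1 − P(Y ≤ 2) = 1 − 22906552981/25600000000 = 2693447019/25600000000.

2693447019/25600000000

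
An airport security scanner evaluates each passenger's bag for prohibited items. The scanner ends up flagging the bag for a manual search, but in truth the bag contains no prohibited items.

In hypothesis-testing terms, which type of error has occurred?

The null hypothesis here is that the bag contains no prohibited items.
'Flagging the bag for a manual search' corresponds to rejecting H₀.
H₀ was rejected but H₀ is true — a Type I error (false positive).

Type I error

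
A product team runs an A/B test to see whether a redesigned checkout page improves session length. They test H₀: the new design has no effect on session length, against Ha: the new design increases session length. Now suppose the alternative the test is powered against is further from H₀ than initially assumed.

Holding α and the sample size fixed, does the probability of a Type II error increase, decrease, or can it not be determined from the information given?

It decreases.

A bigger departure from H₀ is easier for the test to detect, so it fails to reject less often.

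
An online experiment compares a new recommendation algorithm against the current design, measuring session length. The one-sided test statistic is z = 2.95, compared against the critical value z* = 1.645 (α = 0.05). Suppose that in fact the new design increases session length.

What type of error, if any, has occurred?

The conventional null hypothesis is that the new design has no effect on session length.
Since z = 2.95 > z* = 1.645, H₀ is rejected.
H₀ is false (actually the new design increases session length).
The decision matches the true state — no error.

No error — this is a correct decision.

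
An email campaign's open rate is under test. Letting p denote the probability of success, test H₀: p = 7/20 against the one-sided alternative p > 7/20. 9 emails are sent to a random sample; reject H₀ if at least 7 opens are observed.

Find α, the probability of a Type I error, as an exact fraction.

α = P(reject H₀ | H₀ true) = P(X ≥ 7 | p = 7/20), with X ~ Binomial(9, 7/20).
Adding the binomial terms for j = 7 through 9 with p = 7/20 yields 715658867/64000000000.

715658867/64000000000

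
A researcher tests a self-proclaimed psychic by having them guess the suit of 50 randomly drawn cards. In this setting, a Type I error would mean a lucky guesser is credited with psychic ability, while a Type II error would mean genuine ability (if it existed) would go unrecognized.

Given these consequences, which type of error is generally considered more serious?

Type I error

The Type I consequence (a lucky guesser is credited with psychic ability) is more severe than the Type II consequence (genuine ability (if it existed) would go unrecognized).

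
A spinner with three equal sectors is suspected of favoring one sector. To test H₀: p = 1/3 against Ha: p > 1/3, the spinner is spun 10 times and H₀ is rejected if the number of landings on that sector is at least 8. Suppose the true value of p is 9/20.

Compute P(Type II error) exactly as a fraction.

A Type II error is failing to reject when Ha holds: with p = 9/20, β = P(Y ≤ 7).
Equivalently, β = 1 − P(Y ≥ 8) = 2489876891491/2560000000000.

2489876891491/2560000000000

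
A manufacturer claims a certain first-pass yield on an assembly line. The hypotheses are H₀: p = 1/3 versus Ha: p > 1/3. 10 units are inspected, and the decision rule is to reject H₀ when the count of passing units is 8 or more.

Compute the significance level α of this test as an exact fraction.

67/19683

Under H₀, X ~ Binomial(10, 1/3), and α = P(X ≥ 8).
Summing C(10,j)(1/3)^j(2/3)^{10−j} for j = 8,…,10 gives 67/19683.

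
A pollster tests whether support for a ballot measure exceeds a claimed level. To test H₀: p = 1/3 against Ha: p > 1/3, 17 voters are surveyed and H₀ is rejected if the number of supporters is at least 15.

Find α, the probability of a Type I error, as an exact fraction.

193/43046721

Under H₀, X ~ Binomial(17, 1/3), and α = P(X ≥ 15).
P(X ≥ 15) = Σ_{j=15}^{17} C(17,j)·(1/3)^j·(2/3)^{17-j} = 193/43046721.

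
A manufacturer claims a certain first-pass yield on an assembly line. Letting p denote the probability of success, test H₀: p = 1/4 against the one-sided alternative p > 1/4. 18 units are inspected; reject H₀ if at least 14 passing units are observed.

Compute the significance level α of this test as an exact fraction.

α = P(reject H₀ | H₀ true) = P(K ≥ 14 | p = 1/4), with K ~ Binomial(18, 1/4).
Summing C(18,j)(1/4)^j(3/4)^{18−j} for j = 14,…,18 gives 67831/17179869184.

67831/17179869184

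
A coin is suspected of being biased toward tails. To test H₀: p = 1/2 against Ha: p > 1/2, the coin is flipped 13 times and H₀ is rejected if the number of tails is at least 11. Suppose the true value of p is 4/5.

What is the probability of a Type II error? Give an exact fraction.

A Type II error is failing to reject when Ha holds: with p = 4/5, β = P(Y ≤ 10).
Adding the binomial probabilities P(Y=0)+…+P(Y=10) at p = 4/5 gives 608334741/1220703125.

608334741/1220703125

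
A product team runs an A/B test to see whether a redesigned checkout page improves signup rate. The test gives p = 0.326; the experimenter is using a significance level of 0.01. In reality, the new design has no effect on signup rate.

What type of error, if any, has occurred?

The conventional null hypothesis is that the new design has no effect on signup rate.
Since p = 0.326 ≥ α = 0.01, H₀ is not rejected.
H₀ is true (actually the new design has no effect on signup rate).
The decision matches the true state — no error.

Neither — the decision is correct.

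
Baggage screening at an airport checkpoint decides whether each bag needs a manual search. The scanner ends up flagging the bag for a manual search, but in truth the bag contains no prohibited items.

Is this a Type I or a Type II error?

Type I error

The null hypothesis here is that the bag contains no prohibited items.
'Flagging the bag for a manual search' corresponds to rejecting H₀.
H₀ was rejected but H₀ is true — a Type I error (false positive).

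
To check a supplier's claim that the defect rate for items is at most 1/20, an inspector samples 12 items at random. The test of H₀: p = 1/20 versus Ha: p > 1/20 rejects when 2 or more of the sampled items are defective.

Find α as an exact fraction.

The significance level is the probability, assuming p = 1/20, of seeing 2 or more defectives in 12 draws.
Computing the lower-tail complement: 1 − 3611198025844789/4096000000000000 = 484801974155211/4096000000000000.

484801974155211/4096000000000000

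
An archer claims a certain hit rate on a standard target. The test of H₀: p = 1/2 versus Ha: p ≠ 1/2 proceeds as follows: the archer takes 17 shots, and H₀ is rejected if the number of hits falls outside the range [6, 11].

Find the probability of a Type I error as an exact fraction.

α = P(Y ≤ 5 or Y ≥ 12 | p = 1/2), Y ~ Binomial(17, 1/2).
Each tail has probability (1 + 17 + 136 + 680 + 2380 + 6188)/131072; doubling gives α = 18804/131072 = 4701/32768.

4701/32768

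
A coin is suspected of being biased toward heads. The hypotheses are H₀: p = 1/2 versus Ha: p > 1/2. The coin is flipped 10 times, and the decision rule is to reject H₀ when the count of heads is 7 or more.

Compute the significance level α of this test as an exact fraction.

11/64

Under H₀, Y ~ Binomial(10, 1/2), and α = P(Y ≥ 7).
Summing the upper tail: (120 + 45 + 10 + 1) / 2^10 = 176/1024 = 11/64.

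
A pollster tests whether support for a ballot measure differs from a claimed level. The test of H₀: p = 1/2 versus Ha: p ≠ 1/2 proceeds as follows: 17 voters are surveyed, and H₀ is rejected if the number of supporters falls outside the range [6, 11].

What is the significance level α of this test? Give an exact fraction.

4701/32768

Under H₀, Y ~ Binomial(17, 1/2); α is the probability of landing in either tail, P(Y ≤ 5) + P(Y ≥ 12).
The two tails are symmetric, so α = 2·(1 + 17 + 136 + 680 + 2380 + 6188)/2^17 = 18804/131072 = 4701/32768.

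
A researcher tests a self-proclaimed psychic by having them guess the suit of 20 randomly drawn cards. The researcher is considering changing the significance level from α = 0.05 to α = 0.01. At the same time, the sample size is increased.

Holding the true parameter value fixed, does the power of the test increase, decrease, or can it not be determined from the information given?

The first change alone would make β increase; the second alone would make β decrease. Which effect dominates depends on the magnitudes, which are not given.
Since power = 1 − β, the effect on power is likewise indeterminate.

Cannot be determined from the information given.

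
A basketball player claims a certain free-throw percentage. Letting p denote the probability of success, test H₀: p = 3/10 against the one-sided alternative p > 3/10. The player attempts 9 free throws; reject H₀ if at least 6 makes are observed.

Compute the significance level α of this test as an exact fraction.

Under H₀, Y ~ Binomial(9, 3/10), and α = P(Y ≥ 6).
P(Y ≥ 6) = Σ_{j=6}^{9} C(9,j)·(3/10)^j·(7/10)^{9-j} = 12647421/500000000.

12647421/500000000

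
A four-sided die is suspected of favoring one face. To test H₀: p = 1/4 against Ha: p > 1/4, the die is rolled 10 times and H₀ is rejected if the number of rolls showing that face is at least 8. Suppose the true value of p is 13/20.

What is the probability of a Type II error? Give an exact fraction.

1890285078059/2560000000000

Under the alternative p = 13/20, X ~ Binomial(10, 13/20); β is the probability the test does not reject, P(X < 8).
Adding the binomial probabilities P(X=0)+…+P(X=7) at p = 13/20 gives 1890285078059/2560000000000.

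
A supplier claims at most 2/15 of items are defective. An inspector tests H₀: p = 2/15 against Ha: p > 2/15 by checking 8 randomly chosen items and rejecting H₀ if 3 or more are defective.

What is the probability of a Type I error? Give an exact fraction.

67527008/854296875

Under H₀, X ~ Binomial(8, 2/15); the Type I error rate is P(X ≥ 3).
Computing the lower-tail complement: 1 − 786769867/854296875 = 67527008/854296875.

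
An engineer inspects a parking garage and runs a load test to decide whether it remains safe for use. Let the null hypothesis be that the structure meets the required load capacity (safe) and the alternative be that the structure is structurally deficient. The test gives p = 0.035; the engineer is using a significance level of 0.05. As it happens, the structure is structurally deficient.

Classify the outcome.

Since p = 0.035 < α = 0.05, H₀ is rejected.
H₀ is false (actually the structure is structurally deficient).
The decision matches the true state — no error.

No error — this is a correct decision.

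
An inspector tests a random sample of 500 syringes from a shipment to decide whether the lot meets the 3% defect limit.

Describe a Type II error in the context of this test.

A Type II error would mean concluding that the lot's defect rate is 3% (within specification) (or at least failing to establish that the lot's defect rate exceeds 3%) when in fact the lot's defect rate exceeds 3%.

With the conventional null hypothesis that the lot's defect rate is 3% (within specification):
A Type II error is failing to reject H₀ when H₀ is false.
Here that means accepting the lot and shipping it when actually the lot's defect rate exceeds 3%.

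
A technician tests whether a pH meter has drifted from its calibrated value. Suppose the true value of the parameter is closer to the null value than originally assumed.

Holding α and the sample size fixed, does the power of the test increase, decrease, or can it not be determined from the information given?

A smaller departure from H₀ means the test statistic under Ha is distributed closer to where it would be under H₀; rejection becomes less likely.
Since power = 1 − β and β increases, power decreases.

It decreases.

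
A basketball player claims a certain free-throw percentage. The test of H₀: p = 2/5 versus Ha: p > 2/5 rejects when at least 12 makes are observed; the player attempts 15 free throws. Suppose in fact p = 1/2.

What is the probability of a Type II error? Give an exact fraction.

A Type II error is failing to reject when Ha holds: with p = 1/2, β = P(Y ≤ 11).
Adding the binomial probabilities P(Y=0)+…+P(Y=11) at p = 1/2 gives 503/512.

503/512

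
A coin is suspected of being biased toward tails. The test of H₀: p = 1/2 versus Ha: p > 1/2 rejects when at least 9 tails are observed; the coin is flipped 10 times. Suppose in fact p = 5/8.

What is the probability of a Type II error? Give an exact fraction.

β = P(fail to reject H₀ | Ha true) = P(K ≤ 8 | p = 5/8), K ~ Binomial(10, 5/8).
Adding the binomial probabilities P(K=0)+…+P(K=8) at p = 5/8 gives 1005382449/1073741824.

1005382449/1073741824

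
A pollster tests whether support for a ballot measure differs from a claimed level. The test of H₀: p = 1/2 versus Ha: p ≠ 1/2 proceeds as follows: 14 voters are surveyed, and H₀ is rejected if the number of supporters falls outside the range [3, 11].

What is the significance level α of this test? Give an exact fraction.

53/4096

Under H₀, X ~ Binomial(14, 1/2); α is the probability of landing in either tail, P(X ≤ 2) + P(X ≥ 12).
Each tail has probability (1 + 14 + 91)/16384; doubling gives α = 212/16384 = 53/4096.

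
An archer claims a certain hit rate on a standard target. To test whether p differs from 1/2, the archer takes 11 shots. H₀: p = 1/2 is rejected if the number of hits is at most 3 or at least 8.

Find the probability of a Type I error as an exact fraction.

The significance level is the null-hypothesis probability of the rejection region {≤3} ∪ {≥8}.
By symmetry, α = 2·P(K ≤ 3) = 2·(1 + 11 + 55 + 165)/2048 = 464/2048 = 29/128.

29/128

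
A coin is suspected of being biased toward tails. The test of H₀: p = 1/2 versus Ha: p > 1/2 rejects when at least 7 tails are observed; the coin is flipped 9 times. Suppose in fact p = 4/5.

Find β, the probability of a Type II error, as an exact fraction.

Under the alternative p = 4/5, S ~ Binomial(9, 4/5); β is the probability the test does not reject, P(S < 7).
Adding the binomial probabilities P(S=0)+…+P(S=6) at p = 4/5 gives 511333/1953125.

511333/1953125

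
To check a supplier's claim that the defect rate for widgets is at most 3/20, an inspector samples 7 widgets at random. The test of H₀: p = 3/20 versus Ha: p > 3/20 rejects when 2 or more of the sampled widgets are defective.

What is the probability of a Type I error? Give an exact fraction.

181386189/640000000

α = P(reject H₀ | H₀ true) = P(K ≥ 2 | p = 3/20), K ~ Binomial(7, 3/20).
α = 1 − P(K ≤ 1) = 1 − 458613811/640000000 = 181386189/640000000.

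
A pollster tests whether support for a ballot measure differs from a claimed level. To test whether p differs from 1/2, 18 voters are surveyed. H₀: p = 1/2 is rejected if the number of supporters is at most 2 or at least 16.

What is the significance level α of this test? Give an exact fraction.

Under H₀, Y ~ Binomial(18, 1/2); α is the probability of landing in either tail, P(Y ≤ 2) + P(Y ≥ 16).
The two tails are symmetric, so α = 2·(1 + 18 + 153)/2^18 = 344/262144 = 43/32768.

43/32768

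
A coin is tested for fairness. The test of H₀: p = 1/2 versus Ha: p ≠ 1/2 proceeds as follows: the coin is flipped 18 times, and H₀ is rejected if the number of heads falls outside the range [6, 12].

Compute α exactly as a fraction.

The significance level is the null-hypothesis probability of the rejection region {≤5} ∪ {≥13}.
By symmetry, α = 2·P(K ≤ 5) = 2·(1 + 18 + 153 + 816 + 3060 + 8568)/262144 = 25232/262144 = 1577/16384.

1577/16384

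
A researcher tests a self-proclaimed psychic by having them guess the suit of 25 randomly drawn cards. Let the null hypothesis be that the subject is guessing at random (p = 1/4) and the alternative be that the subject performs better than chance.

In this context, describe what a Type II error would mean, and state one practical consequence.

A Type II error is failing to reject H₀ when H₀ is false.
Here that means concluding there is no evidence of ability when actually the subject performs better than chance.

A Type II error would mean concluding that the subject is guessing at random (p = 1/4) (or at least failing to establish that the subject performs better than chance) when in fact the subject performs better than chance. Consequence: genuine ability (if it existed) would go unrecognized.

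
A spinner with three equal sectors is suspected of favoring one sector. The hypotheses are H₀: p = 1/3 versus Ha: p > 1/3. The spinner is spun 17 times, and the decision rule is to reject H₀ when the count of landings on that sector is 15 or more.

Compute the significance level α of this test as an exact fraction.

193/43046721

α = P(reject H₀ | H₀ true) = P(S ≥ 15 | p = 1/3), with S ~ Binomial(17, 1/3).
Adding the binomial terms for j = 15 through 17 with p = 1/3 yields 193/43046721.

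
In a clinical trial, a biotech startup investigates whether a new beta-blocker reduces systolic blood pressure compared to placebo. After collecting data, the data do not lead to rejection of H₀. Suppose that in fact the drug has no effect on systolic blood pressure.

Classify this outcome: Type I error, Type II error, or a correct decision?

The conventional null hypothesis here is that the drug has no effect on systolic blood pressure.
The test retained a true H₀ — the decision matches the true state.

No error (correct decision).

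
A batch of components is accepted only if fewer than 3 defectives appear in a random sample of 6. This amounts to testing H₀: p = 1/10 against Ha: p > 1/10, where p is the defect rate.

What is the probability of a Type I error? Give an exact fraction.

317/20000

α = P(reject H₀ | H₀ true) = P(S ≥ 3 | p = 1/10), S ~ Binomial(6, 1/10).
Computing the lower-tail complement: 1 − 19683/20000 = 317/20000.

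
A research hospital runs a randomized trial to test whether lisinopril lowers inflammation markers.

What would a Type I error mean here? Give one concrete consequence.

A Type I error would mean concluding that the drug lowers inflammation markers when in fact the drug has no effect on inflammation markers. Consequence: patients are switched from working treatments to one that does nothing.

With the conventional null hypothesis that the drug has no effect on inflammation markers:
A Type I error is rejecting H₀ when H₀ is true.
Here that means concluding that the drug is effective when actually the drug has no effect on inflammation markers.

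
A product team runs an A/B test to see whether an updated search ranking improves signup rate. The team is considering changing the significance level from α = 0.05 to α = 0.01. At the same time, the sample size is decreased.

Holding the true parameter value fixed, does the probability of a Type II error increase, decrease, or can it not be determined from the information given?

It increases.

A smaller α moves the rejection region further into the tail. With the alternative true, more outcomes now fall outside the rejection region, so failing to reject becomes more likely. With less data the test statistic is noisier; under Ha, more outcomes land inside the acceptance region. Both changes push β in the same direction.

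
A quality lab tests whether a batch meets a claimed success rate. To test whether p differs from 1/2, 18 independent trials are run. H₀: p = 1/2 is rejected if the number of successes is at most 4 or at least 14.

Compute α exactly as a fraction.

The significance level is the null-hypothesis probability of the rejection region {≤4} ∪ {≥14}.
By symmetry, α = 2·P(S ≤ 4) = 2·(1 + 18 + 153 + 816 + 3060)/262144 = 8096/262144 = 253/8192.

253/8192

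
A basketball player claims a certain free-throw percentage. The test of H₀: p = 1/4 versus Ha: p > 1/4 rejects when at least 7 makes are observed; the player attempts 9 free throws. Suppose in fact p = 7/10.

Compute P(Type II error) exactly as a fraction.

268584417/500000000

A Type II error is failing to reject when Ha holds: with p = 7/10, β = P(X ≤ 6).
Equivalently, β = 1 − P(X ≥ 7) = 268584417/500000000.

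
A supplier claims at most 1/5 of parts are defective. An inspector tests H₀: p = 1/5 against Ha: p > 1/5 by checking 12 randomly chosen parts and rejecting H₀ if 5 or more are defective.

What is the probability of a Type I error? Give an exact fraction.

The significance level is the probability, assuming p = 1/5, of seeing 5 or more defectives in 12 draws.
Via the complement, α = 1 − Σ_{j=0}^{4} C(12,j)(1/5)^j(4/5)^{12-j} = 3542749/48828125.

3542749/48828125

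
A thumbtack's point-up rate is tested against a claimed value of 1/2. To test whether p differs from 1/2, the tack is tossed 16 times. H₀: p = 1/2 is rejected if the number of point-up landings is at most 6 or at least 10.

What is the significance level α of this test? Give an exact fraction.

The significance level is the null-hypothesis probability of the rejection region {≤6} ∪ {≥10}.
Each tail has probability (1 + 16 + 120 + 560 + 1820 + 4368 + 8008)/65536; doubling gives α = 29786/65536 = 14893/32768.

14893/32768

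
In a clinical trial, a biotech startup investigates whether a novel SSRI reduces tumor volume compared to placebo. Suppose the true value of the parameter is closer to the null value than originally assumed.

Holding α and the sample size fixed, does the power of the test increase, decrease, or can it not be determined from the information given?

It decreases.

A smaller departure from H₀ means the test statistic under Ha is distributed closer to where it would be under H₀; rejection becomes less likely.
Since power = 1 − β and β increases, power decreases.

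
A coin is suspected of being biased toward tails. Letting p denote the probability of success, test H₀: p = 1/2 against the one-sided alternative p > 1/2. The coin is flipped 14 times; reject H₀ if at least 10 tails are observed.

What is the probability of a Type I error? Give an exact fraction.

α = P(reject H₀ | H₀ true) = P(X ≥ 10 | p = 1/2), with X ~ Binomial(14, 1/2).
Summing the upper tail: (1001 + 364 + 91 + 14 + 1) / 2^14 = 1471/16384.

1471/16384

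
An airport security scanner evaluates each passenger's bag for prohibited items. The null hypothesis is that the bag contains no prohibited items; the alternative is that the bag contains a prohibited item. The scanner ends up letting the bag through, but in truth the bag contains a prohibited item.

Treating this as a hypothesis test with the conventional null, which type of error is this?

Type II error

'Letting the bag through' corresponds to failing to reject H₀.
H₀ was not rejected but H₀ is false — a Type II error (false negative).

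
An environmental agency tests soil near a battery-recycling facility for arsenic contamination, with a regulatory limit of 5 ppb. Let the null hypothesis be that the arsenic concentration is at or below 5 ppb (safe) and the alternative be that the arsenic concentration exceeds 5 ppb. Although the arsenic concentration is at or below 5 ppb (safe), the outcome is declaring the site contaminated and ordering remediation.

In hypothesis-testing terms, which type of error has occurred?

Type I error

'Declaring the site contaminated and ordering remediation' corresponds to rejecting H₀.
H₀ was rejected but H₀ is true — a Type I error (false positive).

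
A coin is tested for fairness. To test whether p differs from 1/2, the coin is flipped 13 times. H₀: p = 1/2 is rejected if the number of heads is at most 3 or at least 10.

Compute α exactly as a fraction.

Under H₀, K ~ Binomial(13, 1/2); α is the probability of landing in either tail, P(K ≤ 3) + P(K ≥ 10).
The two tails are symmetric, so α = 2·(1 + 13 + 78 + 286)/2^13 = 756/8192 = 189/2048.

189/2048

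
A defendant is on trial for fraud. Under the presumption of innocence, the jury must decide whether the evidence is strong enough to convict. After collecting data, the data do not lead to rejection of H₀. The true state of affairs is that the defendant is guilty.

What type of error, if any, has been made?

The conventional null hypothesis here is that the defendant is innocent.
H₀ was not rejected, but H₀ is actually false.
Failing to reject a false null hypothesis is a Type II error (false negative).

Type II error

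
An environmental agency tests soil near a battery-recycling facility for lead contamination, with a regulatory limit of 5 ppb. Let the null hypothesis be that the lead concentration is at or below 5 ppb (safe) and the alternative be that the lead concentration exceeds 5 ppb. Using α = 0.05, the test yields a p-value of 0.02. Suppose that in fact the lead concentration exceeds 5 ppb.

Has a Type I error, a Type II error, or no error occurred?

Since p = 0.02 < α = 0.05, H₀ is rejected.
H₀ is false (actually the lead concentration exceeds 5 ppb).
The decision matches the true state — no error.

No error — this is a correct decision.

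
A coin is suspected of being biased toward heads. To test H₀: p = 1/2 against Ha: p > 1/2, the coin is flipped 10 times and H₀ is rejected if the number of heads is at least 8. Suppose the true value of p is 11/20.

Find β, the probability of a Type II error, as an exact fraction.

β = P(fail to reject H₀ | Ha true) = P(K ≤ 7 | p = 11/20), K ~ Binomial(10, 11/20).
Summing C(10,j)·(11/20)^j·(9/20)^{10-j} for j = 0..7 gives 2305127290491/2560000000000.

2305127290491/2560000000000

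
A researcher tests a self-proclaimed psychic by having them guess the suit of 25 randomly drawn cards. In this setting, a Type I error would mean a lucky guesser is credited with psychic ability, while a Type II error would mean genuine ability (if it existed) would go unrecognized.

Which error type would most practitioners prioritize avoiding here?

The Type I consequence (a lucky guesser is credited with psychic ability) is more severe than the Type II consequence (genuine ability (if it existed) would go unrecognized).

Type I error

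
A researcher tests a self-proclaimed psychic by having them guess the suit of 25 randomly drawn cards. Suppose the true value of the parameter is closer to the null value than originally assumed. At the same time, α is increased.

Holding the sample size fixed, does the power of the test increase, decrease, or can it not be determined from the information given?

The first change alone would make β increase; the second alone would make β decrease. Which effect dominates depends on the magnitudes, which are not given.
Since power = 1 − β, the effect on power is likewise indeterminate.

Cannot be determined from the information given.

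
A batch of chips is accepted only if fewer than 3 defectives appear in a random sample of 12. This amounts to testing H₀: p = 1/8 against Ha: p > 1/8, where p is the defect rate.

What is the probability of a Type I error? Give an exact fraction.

12506902185/68719476736

Under H₀, Y ~ Binomial(12, 1/8); the Type I error rate is P(Y ≥ 3).
Computing the lower-tail complement: 1 − 56212574551/68719476736 = 12506902185/68719476736.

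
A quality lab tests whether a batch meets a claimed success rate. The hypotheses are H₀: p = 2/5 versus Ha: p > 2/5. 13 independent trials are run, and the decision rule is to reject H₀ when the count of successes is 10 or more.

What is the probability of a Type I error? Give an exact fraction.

1902592/244140625

α = P(reject H₀ | H₀ true) = P(Y ≥ 10 | p = 2/5), with Y ~ Binomial(13, 2/5).
P(Y ≥ 10) = Σ_{j=10}^{13} C(13,j)·(2/5)^j·(3/5)^{13-j} = 1902592/244140625.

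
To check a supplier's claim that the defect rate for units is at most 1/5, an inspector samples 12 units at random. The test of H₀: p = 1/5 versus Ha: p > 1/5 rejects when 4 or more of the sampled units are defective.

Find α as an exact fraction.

Under H₀, S ~ Binomial(12, 1/5); the Type I error rate is P(S ≥ 4).
Via the complement, α = 1 − Σ_{j=0}^{3} C(12,j)(1/5)^j(4/5)^{12-j} = 10030813/48828125.

10030813/48828125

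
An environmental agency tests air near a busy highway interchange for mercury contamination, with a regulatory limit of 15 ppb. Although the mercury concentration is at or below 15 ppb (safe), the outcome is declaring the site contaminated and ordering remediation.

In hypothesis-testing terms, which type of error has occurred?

Type I error

The null hypothesis here is that the mercury concentration is at or below 15 ppb (safe).
'Declaring the site contaminated and ordering remediation' corresponds to rejecting H₀.
H₀ was rejected but H₀ is true — a Type I error (false positive).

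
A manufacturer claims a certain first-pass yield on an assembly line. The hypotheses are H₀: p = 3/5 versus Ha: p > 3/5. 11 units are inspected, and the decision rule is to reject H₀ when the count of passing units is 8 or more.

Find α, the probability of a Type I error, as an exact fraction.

2893401/9765625

Under H₀, X ~ Binomial(11, 3/5), and α = P(X ≥ 8).
Adding the binomial terms for j = 8 through 11 with p = 3/5 yields 2893401/9765625.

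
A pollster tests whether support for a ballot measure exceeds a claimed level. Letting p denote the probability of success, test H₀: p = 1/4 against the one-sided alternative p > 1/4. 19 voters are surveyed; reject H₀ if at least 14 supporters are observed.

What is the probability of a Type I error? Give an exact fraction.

The Type I error probability is α = P(Y ≥ 14) computed under H₀, where Y ~ Binomial(19, 1/4).
Summing C(19,j)(1/4)^j(3/4)^{19−j} for j = 14,…,19 gives 395915/34359738368.

395915/34359738368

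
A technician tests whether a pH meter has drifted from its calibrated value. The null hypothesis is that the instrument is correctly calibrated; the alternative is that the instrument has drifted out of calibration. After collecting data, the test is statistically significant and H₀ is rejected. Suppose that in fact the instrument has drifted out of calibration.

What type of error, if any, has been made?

The test rejected a false H₀ — the decision matches the true state.

No error (correct decision).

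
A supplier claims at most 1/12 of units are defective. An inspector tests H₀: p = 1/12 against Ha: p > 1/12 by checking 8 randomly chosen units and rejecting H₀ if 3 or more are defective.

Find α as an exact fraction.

The significance level is the probability, assuming p = 1/12, of seeing 3 or more defectives in 8 draws.
Computing the lower-tail complement: 1 − 139953319/143327232 = 3373913/143327232.

3373913/143327232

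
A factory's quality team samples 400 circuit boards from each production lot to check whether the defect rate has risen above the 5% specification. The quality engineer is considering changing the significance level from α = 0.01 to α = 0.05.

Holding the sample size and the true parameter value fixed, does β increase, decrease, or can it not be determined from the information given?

With a larger α the critical value moves toward the center, so more of the Ha sampling distribution lies in the rejection region.

It decreases.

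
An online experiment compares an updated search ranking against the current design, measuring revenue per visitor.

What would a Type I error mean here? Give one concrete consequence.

With the conventional null hypothesis that the new design has no effect on revenue per visitor:
A Type I error is rejecting H₀ when H₀ is true.
Here that means shipping the new feature to all users when actually the new design has no effect on revenue per visitor.

A Type I error would mean concluding that the new design increases revenue per visitor when in fact the new design has no effect on revenue per visitor. Consequence: engineering effort is spent shipping a change that doesn't actually help.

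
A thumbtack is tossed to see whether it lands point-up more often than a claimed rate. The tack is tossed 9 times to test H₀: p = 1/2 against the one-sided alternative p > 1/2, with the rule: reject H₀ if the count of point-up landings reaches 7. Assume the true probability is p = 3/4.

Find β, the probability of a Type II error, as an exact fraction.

13085/32768

A Type II error is failing to reject when Ha holds: with p = 3/4, β = P(X ≤ 6).
Summing C(9,j)·(3/4)^j·(1/4)^{9-j} for j = 0..6 gives 13085/32768.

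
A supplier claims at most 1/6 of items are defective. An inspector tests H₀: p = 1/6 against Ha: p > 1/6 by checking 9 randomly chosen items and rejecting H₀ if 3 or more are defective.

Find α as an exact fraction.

898223/5038848

Under H₀, X ~ Binomial(9, 1/6); the Type I error rate is P(X ≥ 3).
Computing the lower-tail complement: 1 − 4140625/5038848 = 898223/5038848.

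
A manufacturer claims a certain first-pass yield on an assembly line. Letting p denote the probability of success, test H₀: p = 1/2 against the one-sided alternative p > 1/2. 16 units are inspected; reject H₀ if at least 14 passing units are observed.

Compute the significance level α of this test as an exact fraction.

α = P(reject H₀ | H₀ true) = P(S ≥ 14 | p = 1/2), with S ~ Binomial(16, 1/2).
That's C(16,14) + C(16,15) + C(16,16) over 2^16, i.e. (120 + 16 + 1)/65536 = 137/65536.

137/65536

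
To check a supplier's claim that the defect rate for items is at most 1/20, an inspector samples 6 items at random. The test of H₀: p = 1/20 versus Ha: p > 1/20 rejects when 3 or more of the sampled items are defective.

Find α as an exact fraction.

The significance level is the probability, assuming p = 1/20, of seeing 3 or more defectives in 6 draws.
Computing the lower-tail complement: 1 − 6385729/6400000 = 14271/6400000.

14271/6400000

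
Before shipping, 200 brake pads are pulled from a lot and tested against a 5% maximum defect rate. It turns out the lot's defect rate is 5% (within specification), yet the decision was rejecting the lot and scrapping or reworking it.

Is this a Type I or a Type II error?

Type I error

The null hypothesis here is that the lot's defect rate is 5% (within specification).
'Rejecting the lot and scrapping or reworking it' corresponds to rejecting H₀.
H₀ was rejected but H₀ is true — a Type I error (false positive).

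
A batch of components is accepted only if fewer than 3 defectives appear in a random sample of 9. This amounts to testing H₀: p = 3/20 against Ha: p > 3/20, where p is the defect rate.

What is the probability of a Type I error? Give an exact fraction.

α = P(reject H₀ | H₀ true) = P(X ≥ 3 | p = 3/20), X ~ Binomial(9, 3/20).
Computing the lower-tail complement: 1 − 27492691091/32000000000 = 4507308909/32000000000.

4507308909/32000000000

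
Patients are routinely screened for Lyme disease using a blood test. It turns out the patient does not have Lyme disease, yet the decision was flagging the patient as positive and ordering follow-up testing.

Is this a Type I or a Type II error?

The null hypothesis here is that the patient does not have Lyme disease.
'Flagging the patient as positive and ordering follow-up testing' corresponds to rejecting H₀.
H₀ was rejected but H₀ is true — a Type I error (false positive).

Type I error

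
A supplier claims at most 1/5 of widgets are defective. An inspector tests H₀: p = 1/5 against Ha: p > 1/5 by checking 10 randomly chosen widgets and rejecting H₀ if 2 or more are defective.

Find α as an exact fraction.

α = P(reject H₀ | H₀ true) = P(S ≥ 2 | p = 1/5), S ~ Binomial(10, 1/5).
Via the complement, α = 1 − Σ_{j=0}^{1} C(10,j)(1/5)^j(4/5)^{10-j} = 6095609/9765625.

6095609/9765625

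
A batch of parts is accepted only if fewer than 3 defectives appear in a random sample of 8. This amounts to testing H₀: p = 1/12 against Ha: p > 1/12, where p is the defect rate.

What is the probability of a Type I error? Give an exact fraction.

3373913/143327232

The significance level is the probability, assuming p = 1/12, of seeing 3 or more defectives in 8 draws.
α = 1 − P(Y ≤ 2) = 1 − 139953319/143327232 = 3373913/143327232.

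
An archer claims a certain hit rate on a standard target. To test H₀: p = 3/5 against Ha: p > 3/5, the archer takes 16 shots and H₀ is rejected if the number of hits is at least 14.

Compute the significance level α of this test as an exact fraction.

The Type I error probability is α = P(Y ≥ 14) computed under H₀, where Y ~ Binomial(16, 3/5).
Adding the binomial terms for j = 14 through 16 with p = 3/5 yields 559607373/30517578125.

559607373/30517578125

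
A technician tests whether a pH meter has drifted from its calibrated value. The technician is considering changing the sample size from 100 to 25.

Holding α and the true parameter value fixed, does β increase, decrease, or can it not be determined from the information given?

Reducing n widens both sampling distributions, so the test has less ability to distinguish Ha from H₀.

It increases.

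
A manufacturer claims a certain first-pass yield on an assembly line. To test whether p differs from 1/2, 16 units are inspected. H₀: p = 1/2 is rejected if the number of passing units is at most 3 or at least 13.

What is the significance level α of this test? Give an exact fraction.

Under H₀, S ~ Binomial(16, 1/2); α is the probability of landing in either tail, P(S ≤ 3) + P(S ≥ 13).
By symmetry, α = 2·P(S ≤ 3) = 2·(1 + 16 + 120 + 560)/65536 = 1394/65536 = 697/32768.

697/32768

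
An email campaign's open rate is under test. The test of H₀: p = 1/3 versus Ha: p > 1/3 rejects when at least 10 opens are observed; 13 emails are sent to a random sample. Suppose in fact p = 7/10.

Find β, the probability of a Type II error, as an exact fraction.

579394354239/1000000000000

A Type II error is failing to reject when Ha holds: with p = 7/10, β = P(K ≤ 9).
Equivalently, β = 1 − P(K ≥ 10) = 579394354239/1000000000000.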